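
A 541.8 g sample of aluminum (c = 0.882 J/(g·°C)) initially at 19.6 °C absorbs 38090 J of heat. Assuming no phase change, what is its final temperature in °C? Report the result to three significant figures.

ΔT = q / (m c) = 38090 / (541.8 × 0.882) = 79.71 °C
T_f = 19.6 + 79.71 = 99.31 °C

T_f = 99.3 °C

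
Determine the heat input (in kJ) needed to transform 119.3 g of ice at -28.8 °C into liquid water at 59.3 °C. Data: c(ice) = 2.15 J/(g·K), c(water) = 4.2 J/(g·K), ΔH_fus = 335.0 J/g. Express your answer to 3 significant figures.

q = 77.1 kJ

q1 (heat ice -28.8→0.0 °C): 119.3 × 2.15 × 28.8 = 7387 J
q2 (melt at 0 °C): 119.3 × 335.0 = 39966 J
q3 (heat water 0.0→59.3 °C): 119.3 × 4.2 × 59.3 = 29713 J
Total: 7387 + 39966 + 29713 = 77066 J = 77.1 kJ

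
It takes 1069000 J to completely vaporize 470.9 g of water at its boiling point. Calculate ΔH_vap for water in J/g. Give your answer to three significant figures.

ΔH_vap = 2270 J/g

ΔH_vap = q / m = 1069000 / 470.9 = 2270 J/g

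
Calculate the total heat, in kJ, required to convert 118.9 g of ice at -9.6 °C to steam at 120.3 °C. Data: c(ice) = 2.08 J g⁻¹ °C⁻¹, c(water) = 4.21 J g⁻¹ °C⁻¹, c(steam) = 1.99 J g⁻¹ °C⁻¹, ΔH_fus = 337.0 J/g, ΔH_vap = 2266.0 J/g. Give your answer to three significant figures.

q1 (heat ice -9.6→0.0 °C): 118.9 × 2.08 × 9.6 = 2374 J
q2 (melt at 0 °C): 118.9 × 337.0 = 40069 J
q3 (heat water 0.0→100.0 °C): 118.9 × 4.21 × 100.0 = 50057 J
q4 (vaporize at 100 °C): 118.9 × 2266.0 = 269427 J
q5 (heat steam 100.0→120.3 °C): 118.9 × 1.99 × 20.3 = 4803 J
Total: 2374 + 40069 + 50057 + 269427 + 4803 = 366730 J = 367 kJ

q = 367 kJ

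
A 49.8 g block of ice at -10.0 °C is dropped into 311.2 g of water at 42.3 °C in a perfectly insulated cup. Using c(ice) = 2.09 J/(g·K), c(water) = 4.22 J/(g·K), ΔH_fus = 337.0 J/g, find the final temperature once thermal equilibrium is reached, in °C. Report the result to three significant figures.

Heat to bring ice to 0 °C and melt it: q₁ = 49.8×2.09×10.0 + 49.8×337.0 = 17823 J
Heat the water can supply cooling to 0 °C: 311.2×4.22×42.3 = 55551.1 J > q₁, so all ice melts.
Energy balance: 311.2×4.22×(42.3 − T) = 17823 + 49.8×4.22×(T − 0)
1313.264(42.3 − T) = 17823 + 210.156 T
55551.1 − 17823 = 1523.420 T
T = 37728.1 / 1523.420 = 24.77 °C

T_f = 24.8 °C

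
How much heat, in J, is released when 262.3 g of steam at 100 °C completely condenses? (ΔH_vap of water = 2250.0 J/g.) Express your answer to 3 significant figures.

q = m × ΔH_vap = 262.3 × 2250.0 = 590200 J

q = 590000 J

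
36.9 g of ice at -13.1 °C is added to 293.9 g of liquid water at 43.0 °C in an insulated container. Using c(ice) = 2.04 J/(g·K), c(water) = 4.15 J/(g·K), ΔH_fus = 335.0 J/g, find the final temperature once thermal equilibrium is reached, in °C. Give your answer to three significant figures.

T_f = 28.5 °C

Heat to bring ice to 0 °C and melt it: q₁ = 36.9×2.04×13.1 + 36.9×335.0 = 13348 J
Heat the water can supply cooling to 0 °C: 293.9×4.15×43.0 = 52446.5 J > q₁, so all ice melts.
Energy balance: 293.9×4.15×(43.0 − T) = 13348 + 36.9×4.15×(T − 0)
1219.685(43.0 − T) = 13348 + 153.135 T
52446.5 − 13348 = 1372.820 T
T = 39098.5 / 1372.820 = 28.48 °C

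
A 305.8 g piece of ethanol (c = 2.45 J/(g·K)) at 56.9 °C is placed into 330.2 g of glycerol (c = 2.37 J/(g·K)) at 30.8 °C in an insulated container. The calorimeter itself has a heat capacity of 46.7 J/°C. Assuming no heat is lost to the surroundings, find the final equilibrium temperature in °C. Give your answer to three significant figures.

T_f = 43.2 °C

Heat lost by ethanol = heat gained by glycerol + calorimeter.
(305.8)(2.45)(56.9 − T) = [(330.2)(2.37) + 46.7](T − 30.8)
749.21 (56.9 − T) = 829.274 (T − 30.8)
42630 − 749.21 T = 829.274 T − 25542
68172 = 1578.484 T
T = 43.19 °C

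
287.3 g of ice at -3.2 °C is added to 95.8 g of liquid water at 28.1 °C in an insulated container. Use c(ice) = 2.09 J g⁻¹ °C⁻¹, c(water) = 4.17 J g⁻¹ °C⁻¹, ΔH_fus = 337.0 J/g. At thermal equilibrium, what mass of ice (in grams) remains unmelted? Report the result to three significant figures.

m_ice remaining = 260 g

Heat to warm all ice to 0 °C: 287.3×2.09×3.2 = 1921.5 J
Heat released by water cooling to 0 °C: 95.8×4.17×28.1 = 11226 J
11226 J < 1921.5 + 287.3×337.0 = 98741.6 J, so not all ice melts; final T = 0 °C.
Heat left for melting: 11226 − 1921.5 = 9304.5 J
Mass melted = 9304.5 / 337.0 = 27.61 g
Ice remaining = 287.3 − 27.61 = 259.69 g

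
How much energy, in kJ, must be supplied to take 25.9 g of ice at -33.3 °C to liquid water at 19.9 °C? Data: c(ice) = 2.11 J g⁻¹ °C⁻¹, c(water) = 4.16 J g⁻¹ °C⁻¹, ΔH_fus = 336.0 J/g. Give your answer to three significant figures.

q1 (heat ice -33.3→0.0 °C): 25.9 × 2.11 × 33.3 = 1820 J
q2 (melt at 0 °C): 25.9 × 336.0 = 8702 J
q3 (heat water 0.0→19.9 °C): 25.9 × 4.16 × 19.9 = 2144 J
Total: 1820 + 8702 + 2144 = 12666 J = 12.7 kJ

q = 12.7 kJ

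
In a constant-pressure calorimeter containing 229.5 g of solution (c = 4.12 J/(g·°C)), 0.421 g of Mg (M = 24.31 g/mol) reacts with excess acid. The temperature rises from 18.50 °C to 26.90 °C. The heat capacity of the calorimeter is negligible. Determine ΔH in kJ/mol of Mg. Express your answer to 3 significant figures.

|ΔT| = |26.90 − 18.50| = 8.40 °C
|q_surr| = (229.5 × 4.12) × 8.40 = 945.54 × 8.40 = 7943 J
n(Mg) = 0.421 / 24.31 = 0.01732 mol
Temperature rose, so q_rxn = −|q_surr| = -7.943 kJ
ΔH = q_rxn / n = -458.6 kJ/mol

ΔH = -459 kJ/mol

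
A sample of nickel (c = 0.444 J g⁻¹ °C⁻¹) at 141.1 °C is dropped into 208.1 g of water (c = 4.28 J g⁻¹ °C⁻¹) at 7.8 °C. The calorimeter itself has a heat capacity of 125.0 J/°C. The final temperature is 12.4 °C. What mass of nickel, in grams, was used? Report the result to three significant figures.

m = 81.8 g

q_gained = (208.1 × 4.28 + 125.0) × (12.4 − 7.8) = 4672 J
q_lost = m × 0.444 × (141.1 − 12.4) = 57.1428 m
m = 4672 / 57.1428 = 81.8 g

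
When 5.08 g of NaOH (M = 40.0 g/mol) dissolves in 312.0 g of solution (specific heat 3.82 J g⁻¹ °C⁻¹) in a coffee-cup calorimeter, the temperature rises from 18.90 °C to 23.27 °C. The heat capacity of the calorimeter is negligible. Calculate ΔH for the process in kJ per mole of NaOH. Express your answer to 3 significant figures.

|ΔT| = |23.27 − 18.90| = 4.37 °C
|q_surr| = (312.0 × 3.82) × 4.37 = 1191.84 × 4.37 = 5208 J
n(NaOH) = 5.08 / 40.0 = 0.1270 mol
Temperature rose, so q_rxn = −|q_surr| = -5.208 kJ
ΔH = q_rxn / n = -41.01 kJ/mol

ΔH = -41.0 kJ/mol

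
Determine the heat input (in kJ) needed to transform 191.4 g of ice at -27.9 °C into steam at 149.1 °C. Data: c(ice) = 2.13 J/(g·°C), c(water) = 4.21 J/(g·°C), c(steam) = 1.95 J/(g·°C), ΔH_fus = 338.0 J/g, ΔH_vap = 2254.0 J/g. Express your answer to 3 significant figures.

q = 606 kJ

q1 (heat ice -27.9→0.0 °C): 191.4 × 2.13 × 27.9 = 11374 J
q2 (melt at 0 °C): 191.4 × 338.0 = 64693 J
q3 (heat water 0.0→100.0 °C): 191.4 × 4.21 × 100.0 = 80579 J
q4 (vaporize at 100 °C): 191.4 × 2254.0 = 431416 J
q5 (heat steam 100.0→149.1 °C): 191.4 × 1.95 × 49.1 = 18326 J
Total: 11374 + 64693 + 80579 + 431416 + 18326 = 606388 J = 606 kJ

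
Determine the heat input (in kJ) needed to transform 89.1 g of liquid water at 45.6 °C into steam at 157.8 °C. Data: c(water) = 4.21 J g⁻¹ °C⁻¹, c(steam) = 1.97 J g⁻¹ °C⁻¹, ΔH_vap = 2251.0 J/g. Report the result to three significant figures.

q1 (heat water 45.6→100.0 °C): 89.1 × 4.21 × 54.4 = 20406 J
q2 (vaporize at 100 °C): 89.1 × 2251.0 = 200564 J
q3 (heat steam 100.0→157.8 °C): 89.1 × 1.97 × 57.8 = 10145 J
Total: 20406 + 200564 + 10145 = 231115 J = 231 kJ

q = 231 kJ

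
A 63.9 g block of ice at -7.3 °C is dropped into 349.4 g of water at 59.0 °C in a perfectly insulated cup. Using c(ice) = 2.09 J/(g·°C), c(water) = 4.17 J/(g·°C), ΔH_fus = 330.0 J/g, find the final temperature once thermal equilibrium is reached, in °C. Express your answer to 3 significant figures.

Heat to bring ice to 0 °C and melt it: q₁ = 63.9×2.09×7.3 + 63.9×330.0 = 22062 J
Heat the water can supply cooling to 0 °C: 349.4×4.17×59.0 = 85962.9 J > q₁, so all ice melts.
Energy balance: 349.4×4.17×(59.0 − T) = 22062 + 63.9×4.17×(T − 0)
1456.998(59.0 − T) = 22062 + 266.463 T
85962.9 − 22062 = 1723.461 T
T = 63900.9 / 1723.461 = 37.08 °C

T_f = 37.1 °C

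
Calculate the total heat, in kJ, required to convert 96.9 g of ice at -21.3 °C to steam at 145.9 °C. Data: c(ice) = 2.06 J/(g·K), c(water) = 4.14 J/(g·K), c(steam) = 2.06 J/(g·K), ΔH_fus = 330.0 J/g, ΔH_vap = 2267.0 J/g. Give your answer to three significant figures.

q1 (heat ice -21.3→0.0 °C): 96.9 × 2.06 × 21.3 = 4252 J
q2 (melt at 0 °C): 96.9 × 330.0 = 31977 J
q3 (heat water 0.0→100.0 °C): 96.9 × 4.14 × 100.0 = 40117 J
q4 (vaporize at 100 °C): 96.9 × 2267.0 = 219672 J
q5 (heat steam 100.0→145.9 °C): 96.9 × 2.06 × 45.9 = 9162 J
Total: 4252 + 31977 + 40117 + 219672 + 9162 = 305180 J = 305 kJ

q = 305 kJ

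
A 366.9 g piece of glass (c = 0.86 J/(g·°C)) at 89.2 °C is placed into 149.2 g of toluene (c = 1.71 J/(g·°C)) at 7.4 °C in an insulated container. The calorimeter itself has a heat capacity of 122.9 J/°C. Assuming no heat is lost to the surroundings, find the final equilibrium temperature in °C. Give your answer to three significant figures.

T_f = 44.6 °C

Heat lost by glass = heat gained by toluene + calorimeter.
(366.9)(0.86)(89.2 − T) = [(149.2)(1.71) + 122.9](T − 7.4)
315.534 (89.2 − T) = 378.032 (T − 7.4)
28146 − 315.534 T = 378.032 T − 2797.4
30943.4 = 693.566 T
T = 44.61 °C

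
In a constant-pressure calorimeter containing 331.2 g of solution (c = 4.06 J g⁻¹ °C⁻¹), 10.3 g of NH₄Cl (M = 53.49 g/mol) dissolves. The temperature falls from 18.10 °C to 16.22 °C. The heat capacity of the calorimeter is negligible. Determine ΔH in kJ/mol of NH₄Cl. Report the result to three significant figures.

|ΔT| = |16.22 − 18.10| = 1.88 °C
|q_surr| = (331.2 × 4.06) × 1.88 = 1344.672 × 1.88 = 2528 J
n(NH₄Cl) = 10.3 / 53.49 = 0.1926 mol
Temperature fell, so q_rxn = +|q_surr| = 2.528 kJ
ΔH = q_rxn / n = 13.13 kJ/mol

ΔH = 13.1 kJ/mol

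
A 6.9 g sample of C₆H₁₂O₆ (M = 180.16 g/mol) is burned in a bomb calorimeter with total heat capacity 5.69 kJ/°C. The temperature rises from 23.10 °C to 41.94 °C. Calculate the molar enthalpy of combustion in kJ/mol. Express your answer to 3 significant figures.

ΔH = -2800 kJ/mol

ΔT = 41.94 − 23.10 = 18.84 °C
q_cal = C_cal × ΔT = 5.69 × 18.84 = 107.1996 kJ
n = 6.9 / 180.16 = 0.03830 mol
q_rxn = −q_cal = -107.1996 kJ
ΔH = -107.1996 / 0.03830 = -2799 kJ/mol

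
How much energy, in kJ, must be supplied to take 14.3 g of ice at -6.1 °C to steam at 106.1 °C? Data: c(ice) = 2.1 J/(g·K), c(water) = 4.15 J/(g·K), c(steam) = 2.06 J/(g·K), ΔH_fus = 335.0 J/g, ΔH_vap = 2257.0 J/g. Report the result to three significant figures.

q1 (heat ice -6.1→0.0 °C): 14.3 × 2.1 × 6.1 = 183 J
q2 (melt at 0 °C): 14.3 × 335.0 = 4791 J
q3 (heat water 0.0→100.0 °C): 14.3 × 4.15 × 100.0 = 5935 J
q4 (vaporize at 100 °C): 14.3 × 2257.0 = 32275 J
q5 (heat steam 100.0→106.1 °C): 14.3 × 2.06 × 6.1 = 180 J
Total: 183 + 4791 + 5935 + 32275 + 180 = 43364 J = 43.4 kJ

q = 43.4 kJ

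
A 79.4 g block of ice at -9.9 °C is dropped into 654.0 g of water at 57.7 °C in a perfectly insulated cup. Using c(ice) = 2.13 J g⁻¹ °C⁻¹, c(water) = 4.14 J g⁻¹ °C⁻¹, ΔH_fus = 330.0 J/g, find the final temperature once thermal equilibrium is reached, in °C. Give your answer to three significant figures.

T_f = 42.3 °C

Heat to bring ice to 0 °C and melt it: q₁ = 79.4×2.13×9.9 + 79.4×330.0 = 27876 J
Heat the water can supply cooling to 0 °C: 654.0×4.14×57.7 = 156226 J > q₁, so all ice melts.
Energy balance: 654.0×4.14×(57.7 − T) = 27876 + 79.4×4.14×(T − 0)
2707.56(57.7 − T) = 27876 + 328.716 T
156226 − 27876 = 3036.276 T
T = 128350 / 3036.276 = 42.27 °C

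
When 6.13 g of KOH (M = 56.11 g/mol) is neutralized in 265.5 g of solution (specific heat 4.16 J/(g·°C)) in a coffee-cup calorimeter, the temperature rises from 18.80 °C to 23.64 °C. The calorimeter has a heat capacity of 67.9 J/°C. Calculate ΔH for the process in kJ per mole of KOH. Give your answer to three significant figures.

ΔH = -51.9 kJ/mol

|ΔT| = |23.64 − 18.80| = 4.84 °C
|q_surr| = (265.5 × 4.16 + 67.9) × 4.84 = 1172.38 × 4.84 = 5674.3 J
n(KOH) = 6.13 / 56.11 = 0.10925 mol
Temperature rose, so q_rxn = −|q_surr| = -5.6743 kJ
ΔH = q_rxn / n = -51.94 kJ/mol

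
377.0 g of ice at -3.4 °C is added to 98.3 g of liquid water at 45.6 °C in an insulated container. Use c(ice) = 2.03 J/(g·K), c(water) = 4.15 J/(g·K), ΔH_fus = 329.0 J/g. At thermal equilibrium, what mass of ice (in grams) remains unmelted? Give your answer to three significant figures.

Heat to warm all ice to 0 °C: 377.0×2.03×3.4 = 2602.1 J
Heat released by water cooling to 0 °C: 98.3×4.15×45.6 = 18602 J
18602 J < 2602.1 + 377.0×329.0 = 126635.1 J, so not all ice melts; final T = 0 °C.
Heat left for melting: 18602 − 2602.1 = 15999.9 J
Mass melted = 15999.9 / 329.0 = 48.63 g
Ice remaining = 377.0 − 48.63 = 328.37 g

m_ice remaining = 328 g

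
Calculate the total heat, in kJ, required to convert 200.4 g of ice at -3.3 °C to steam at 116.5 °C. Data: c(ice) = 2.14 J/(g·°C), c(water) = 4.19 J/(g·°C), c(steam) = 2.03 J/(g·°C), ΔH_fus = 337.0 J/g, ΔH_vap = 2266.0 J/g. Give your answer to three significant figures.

q1 (heat ice -3.3→0.0 °C): 200.4 × 2.14 × 3.3 = 1415 J
q2 (melt at 0 °C): 200.4 × 337.0 = 67535 J
q3 (heat water 0.0→100.0 °C): 200.4 × 4.19 × 100.0 = 83968 J
q4 (vaporize at 100 °C): 200.4 × 2266.0 = 454106 J
q5 (heat steam 100.0→116.5 °C): 200.4 × 2.03 × 16.5 = 6712 J
Total: 1415 + 67535 + 83968 + 454106 + 6712 = 613736 J = 614 kJ

q = 614 kJ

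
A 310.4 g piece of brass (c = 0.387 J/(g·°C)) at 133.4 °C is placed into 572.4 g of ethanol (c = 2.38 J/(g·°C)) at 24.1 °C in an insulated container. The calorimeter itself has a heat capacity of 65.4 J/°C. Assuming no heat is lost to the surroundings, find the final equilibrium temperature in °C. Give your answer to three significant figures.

Heat lost by brass = heat gained by ethanol + calorimeter.
(310.4)(0.387)(133.4 − T) = [(572.4)(2.38) + 65.4](T − 24.1)
120.1248 (133.4 − T) = 1427.712 (T − 24.1)
16025 − 120.1248 T = 1427.712 T − 34408
50433 = 1547.8368 T
T = 32.58 °C

T_f = 32.6 °C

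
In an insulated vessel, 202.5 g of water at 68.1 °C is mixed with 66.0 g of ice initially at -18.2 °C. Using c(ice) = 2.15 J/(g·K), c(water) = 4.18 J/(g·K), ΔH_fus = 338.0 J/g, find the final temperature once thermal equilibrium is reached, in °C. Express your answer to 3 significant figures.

T_f = 29.2 °C

Heat to bring ice to 0 °C and melt it: q₁ = 66.0×2.15×18.2 + 66.0×338.0 = 24891 J
Heat the water can supply cooling to 0 °C: 202.5×4.18×68.1 = 57643.2 J > q₁, so all ice melts.
Energy balance: 202.5×4.18×(68.1 − T) = 24891 + 66.0×4.18×(T − 0)
846.45(68.1 − T) = 24891 + 275.88 T
57643.2 − 24891 = 1122.33 T
T = 32752.2 / 1122.33 = 29.18 °C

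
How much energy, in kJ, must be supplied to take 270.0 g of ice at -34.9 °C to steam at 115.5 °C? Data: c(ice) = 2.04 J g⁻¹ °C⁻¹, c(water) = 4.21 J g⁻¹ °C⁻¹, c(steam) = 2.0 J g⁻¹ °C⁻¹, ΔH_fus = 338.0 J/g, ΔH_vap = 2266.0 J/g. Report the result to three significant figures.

q1 (heat ice -34.9→0.0 °C): 270.0 × 2.04 × 34.9 = 19223 J
q2 (melt at 0 °C): 270.0 × 338.0 = 91260 J
q3 (heat water 0.0→100.0 °C): 270.0 × 4.21 × 100.0 = 113670 J
q4 (vaporize at 100 °C): 270.0 × 2266.0 = 611820 J
q5 (heat steam 100.0→115.5 °C): 270.0 × 2.0 × 15.5 = 8370 J
Total: 19223 + 91260 + 113670 + 611820 + 8370 = 844343 J = 844 kJ

q = 844 kJ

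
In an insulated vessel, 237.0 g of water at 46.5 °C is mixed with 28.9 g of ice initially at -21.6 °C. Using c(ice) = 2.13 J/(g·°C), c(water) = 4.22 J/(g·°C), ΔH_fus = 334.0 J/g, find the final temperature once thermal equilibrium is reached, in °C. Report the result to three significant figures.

Heat to bring ice to 0 °C and melt it: q₁ = 28.9×2.13×21.6 + 28.9×334.0 = 10982 J
Heat the water can supply cooling to 0 °C: 237.0×4.22×46.5 = 46506.5 J > q₁, so all ice melts.
Energy balance: 237.0×4.22×(46.5 − T) = 10982 + 28.9×4.22×(T − 0)
1000.14(46.5 − T) = 10982 + 121.958 T
46506.5 − 10982 = 1122.098 T
T = 35524.5 / 1122.098 = 31.66 °C

T_f = 31.7 °C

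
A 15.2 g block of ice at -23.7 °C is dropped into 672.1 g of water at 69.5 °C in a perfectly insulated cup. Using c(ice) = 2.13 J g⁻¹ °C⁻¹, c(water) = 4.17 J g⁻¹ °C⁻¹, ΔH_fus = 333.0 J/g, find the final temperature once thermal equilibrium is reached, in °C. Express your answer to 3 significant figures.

Heat to bring ice to 0 °C and melt it: q₁ = 15.2×2.13×23.7 + 15.2×333.0 = 5828.9 J
Heat the water can supply cooling to 0 °C: 672.1×4.17×69.5 = 194785 J > q₁, so all ice melts.
Energy balance: 672.1×4.17×(69.5 − T) = 5828.9 + 15.2×4.17×(T − 0)
2802.657(69.5 − T) = 5828.9 + 63.384 T
194785 − 5828.9 = 2866.041 T
T = 188956.1 / 2866.041 = 65.93 °C

T_f = 65.9 °C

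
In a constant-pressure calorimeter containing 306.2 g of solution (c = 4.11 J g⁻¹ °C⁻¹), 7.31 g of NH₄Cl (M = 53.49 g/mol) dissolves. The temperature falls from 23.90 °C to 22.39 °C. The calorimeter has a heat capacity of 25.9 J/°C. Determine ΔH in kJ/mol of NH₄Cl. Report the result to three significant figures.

|ΔT| = |22.39 − 23.90| = 1.51 °C
|q_surr| = (306.2 × 4.11 + 25.9) × 1.51 = 1284.382 × 1.51 = 1939 J
n(NH₄Cl) = 7.31 / 53.49 = 0.1367 mol
Temperature fell, so q_rxn = +|q_surr| = 1.939 kJ
ΔH = q_rxn / n = 14.18 kJ/mol

ΔH = 14.2 kJ/mol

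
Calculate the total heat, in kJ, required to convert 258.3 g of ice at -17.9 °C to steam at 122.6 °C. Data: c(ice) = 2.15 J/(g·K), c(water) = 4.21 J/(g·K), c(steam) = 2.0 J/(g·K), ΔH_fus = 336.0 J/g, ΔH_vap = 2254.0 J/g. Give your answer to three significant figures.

q = 799 kJ

q1 (heat ice -17.9→0.0 °C): 258.3 × 2.15 × 17.9 = 9941 J
q2 (melt at 0 °C): 258.3 × 336.0 = 86789 J
q3 (heat water 0.0→100.0 °C): 258.3 × 4.21 × 100.0 = 108744 J
q4 (vaporize at 100 °C): 258.3 × 2254.0 = 582208 J
q5 (heat steam 100.0→122.6 °C): 258.3 × 2.0 × 22.6 = 11675 J
Total: 9941 + 86789 + 108744 + 582208 + 11675 = 799357 J = 799 kJ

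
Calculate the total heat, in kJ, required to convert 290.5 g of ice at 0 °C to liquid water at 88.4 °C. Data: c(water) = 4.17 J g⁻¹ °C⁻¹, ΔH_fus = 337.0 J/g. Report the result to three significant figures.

q1 (melt at 0 °C): 290.5 × 337.0 = 97899 J
q2 (heat water 0.0→88.4 °C): 290.5 × 4.17 × 88.4 = 107086 J
Total: 97899 + 107086 = 204985 J = 205 kJ

q = 205 kJ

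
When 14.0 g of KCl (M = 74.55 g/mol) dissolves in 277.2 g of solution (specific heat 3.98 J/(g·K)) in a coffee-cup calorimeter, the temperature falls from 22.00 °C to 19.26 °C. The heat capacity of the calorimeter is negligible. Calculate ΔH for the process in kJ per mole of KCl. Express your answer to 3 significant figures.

ΔH = 16.1 kJ/mol

|ΔT| = |19.26 − 22.00| = 2.74 °C
|q_surr| = (277.2 × 3.98) × 2.74 = 1103.256 × 2.74 = 3023 J
n(KCl) = 14.0 / 74.55 = 0.1878 mol
Temperature fell, so q_rxn = +|q_surr| = 3.023 kJ
ΔH = q_rxn / n = 16.10 kJ/mol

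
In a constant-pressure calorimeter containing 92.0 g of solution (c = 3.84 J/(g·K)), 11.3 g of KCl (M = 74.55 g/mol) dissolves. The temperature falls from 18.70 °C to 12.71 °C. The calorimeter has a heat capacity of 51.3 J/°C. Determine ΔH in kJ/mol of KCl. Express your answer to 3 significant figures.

ΔH = 16.0 kJ/mol

|ΔT| = |12.71 − 18.70| = 5.99 °C
|q_surr| = (92.0 × 3.84 + 51.3) × 5.99 = 404.58 × 5.99 = 2423 J
n(KCl) = 11.3 / 74.55 = 0.1516 mol
Temperature fell, so q_rxn = +|q_surr| = 2.423 kJ
ΔH = q_rxn / n = 15.98 kJ/mol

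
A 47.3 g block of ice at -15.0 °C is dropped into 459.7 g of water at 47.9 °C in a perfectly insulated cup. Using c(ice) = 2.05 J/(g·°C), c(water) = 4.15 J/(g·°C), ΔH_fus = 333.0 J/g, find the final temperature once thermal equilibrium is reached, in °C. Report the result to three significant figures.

T_f = 35.3 °C

Heat to bring ice to 0 °C and melt it: q₁ = 47.3×2.05×15.0 + 47.3×333.0 = 17205 J
Heat the water can supply cooling to 0 °C: 459.7×4.15×47.9 = 91381.5 J > q₁, so all ice melts.
Energy balance: 459.7×4.15×(47.9 − T) = 17205 + 47.3×4.15×(T − 0)
1907.755(47.9 − T) = 17205 + 196.295 T
91381.5 − 17205 = 2104.050 T
T = 74176.5 / 2104.050 = 35.25 °C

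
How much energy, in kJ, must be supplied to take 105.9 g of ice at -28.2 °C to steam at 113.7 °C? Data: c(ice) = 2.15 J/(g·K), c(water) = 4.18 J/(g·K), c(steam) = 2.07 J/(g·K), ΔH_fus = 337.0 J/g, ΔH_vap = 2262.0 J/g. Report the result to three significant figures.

q = 329 kJ

q1 (heat ice -28.2→0.0 °C): 105.9 × 2.15 × 28.2 = 6421 J
q2 (melt at 0 °C): 105.9 × 337.0 = 35688 J
q3 (heat water 0.0→100.0 °C): 105.9 × 4.18 × 100.0 = 44266 J
q4 (vaporize at 100 °C): 105.9 × 2262.0 = 239546 J
q5 (heat steam 100.0→113.7 °C): 105.9 × 2.07 × 13.7 = 3003 J
Total: 6421 + 35688 + 44266 + 239546 + 3003 = 328924 J = 329 kJ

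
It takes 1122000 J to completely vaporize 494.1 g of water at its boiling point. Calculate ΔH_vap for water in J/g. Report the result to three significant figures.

ΔH_vap = q / m = 1122000 / 494.1 = 2270 J/g

ΔH_vap = 2270 J/g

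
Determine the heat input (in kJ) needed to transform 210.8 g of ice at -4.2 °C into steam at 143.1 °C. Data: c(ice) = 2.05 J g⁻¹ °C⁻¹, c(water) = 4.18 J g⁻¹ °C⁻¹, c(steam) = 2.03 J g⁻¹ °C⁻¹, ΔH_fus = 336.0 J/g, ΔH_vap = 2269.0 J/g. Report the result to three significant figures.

q = 658 kJ

q1 (heat ice -4.2→0.0 °C): 210.8 × 2.05 × 4.2 = 1815 J
q2 (melt at 0 °C): 210.8 × 336.0 = 70829 J
q3 (heat water 0.0→100.0 °C): 210.8 × 4.18 × 100.0 = 88114 J
q4 (vaporize at 100 °C): 210.8 × 2269.0 = 478305 J
q5 (heat steam 100.0→143.1 °C): 210.8 × 2.03 × 43.1 = 18444 J
Total: 1815 + 70829 + 88114 + 478305 + 18444 = 657507 J = 658 kJ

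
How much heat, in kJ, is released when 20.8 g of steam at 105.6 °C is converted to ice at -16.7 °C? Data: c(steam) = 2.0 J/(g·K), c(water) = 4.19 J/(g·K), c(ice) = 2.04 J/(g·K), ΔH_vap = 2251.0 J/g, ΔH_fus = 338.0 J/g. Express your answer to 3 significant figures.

q1 (cool steam 105.6→100 °C): 20.8 × 2.0 × 5.6 = 233 J
q2 (condense at 100 °C): 20.8 × 2251.0 = 46821 J
q3 (cool water 100→0 °C): 20.8 × 4.19 × 100.0 = 8715 J
q4 (freeze at 0 °C): 20.8 × 338.0 = 7030 J
q5 (cool ice 0→-16.7 °C): 20.8 × 2.04 × 16.7 = 709 J
Total: 233 + 46821 + 8715 + 7030 + 709 = 63508 J = 63.5 kJ

q = 63.5 kJ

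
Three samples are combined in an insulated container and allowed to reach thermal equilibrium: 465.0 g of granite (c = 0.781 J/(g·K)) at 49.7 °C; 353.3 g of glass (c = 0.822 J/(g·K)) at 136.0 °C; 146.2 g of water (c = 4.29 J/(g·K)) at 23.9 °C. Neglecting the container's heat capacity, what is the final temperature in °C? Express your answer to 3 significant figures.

Σ mᵢcᵢ(T − Tᵢ) = 0  ⇒  T = Σ mᵢcᵢTᵢ / Σ mᵢcᵢ
Σ mᵢcᵢ = 465.0×0.781 + 353.3×0.822 + 146.2×4.29 = 1280.7756
Σ mᵢcᵢTᵢ = 363.165×49.7 + 290.4126×136.0 + 627.198×23.9 = 72535
T = 72535 / 1280.7756 = 56.63 °C

T_f = 56.6 °C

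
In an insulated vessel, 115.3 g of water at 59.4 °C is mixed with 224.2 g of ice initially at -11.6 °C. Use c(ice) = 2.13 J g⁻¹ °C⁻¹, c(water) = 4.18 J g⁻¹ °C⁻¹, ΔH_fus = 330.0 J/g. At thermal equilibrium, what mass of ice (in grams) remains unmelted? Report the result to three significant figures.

m_ice remaining = 154 g

Heat to warm all ice to 0 °C: 224.2×2.13×11.6 = 5539.5 J
Heat released by water cooling to 0 °C: 115.3×4.18×59.4 = 28628 J
28628 J < 5539.5 + 224.2×330.0 = 79525.5 J, so not all ice melts; final T = 0 °C.
Heat left for melting: 28628 − 5539.5 = 23088.5 J
Mass melted = 23088.5 / 330.0 = 69.97 g
Ice remaining = 224.2 − 69.97 = 154.23 g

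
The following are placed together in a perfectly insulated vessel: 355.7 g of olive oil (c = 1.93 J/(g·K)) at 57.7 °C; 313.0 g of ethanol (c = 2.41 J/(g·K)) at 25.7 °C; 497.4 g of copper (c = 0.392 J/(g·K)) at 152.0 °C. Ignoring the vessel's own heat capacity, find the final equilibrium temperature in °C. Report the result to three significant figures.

T_f = 54.2 °C

Σ mᵢcᵢ(T − Tᵢ) = 0  ⇒  T = Σ mᵢcᵢTᵢ / Σ mᵢcᵢ
Σ mᵢcᵢ = 355.7×1.93 + 313.0×2.41 + 497.4×0.392 = 1635.8118
Σ mᵢcᵢTᵢ = 686.501×57.7 + 754.33×25.7 + 194.9808×152.0 = 88634
T = 88634 / 1635.8118 = 54.18 °C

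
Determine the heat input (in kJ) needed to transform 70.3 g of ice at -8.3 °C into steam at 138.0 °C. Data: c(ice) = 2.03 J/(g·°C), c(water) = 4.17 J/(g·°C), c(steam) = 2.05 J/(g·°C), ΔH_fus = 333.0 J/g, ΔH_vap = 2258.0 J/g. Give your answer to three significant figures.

q = 218 kJ

q1 (heat ice -8.3→0.0 °C): 70.3 × 2.03 × 8.3 = 1184 J
q2 (melt at 0 °C): 70.3 × 333.0 = 23410 J
q3 (heat water 0.0→100.0 °C): 70.3 × 4.17 × 100.0 = 29315 J
q4 (vaporize at 100 °C): 70.3 × 2258.0 = 158737 J
q5 (heat steam 100.0→138.0 °C): 70.3 × 2.05 × 38.0 = 5476 J
Total: 1184 + 23410 + 29315 + 158737 + 5476 = 218122 J = 218 kJ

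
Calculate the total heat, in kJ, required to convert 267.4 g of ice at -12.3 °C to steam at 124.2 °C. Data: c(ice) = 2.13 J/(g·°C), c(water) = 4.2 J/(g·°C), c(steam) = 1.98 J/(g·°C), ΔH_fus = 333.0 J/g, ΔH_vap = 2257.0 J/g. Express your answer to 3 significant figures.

q = 825 kJ

q1 (heat ice -12.3→0.0 °C): 267.4 × 2.13 × 12.3 = 7006 J
q2 (melt at 0 °C): 267.4 × 333.0 = 89044 J
q3 (heat water 0.0→100.0 °C): 267.4 × 4.2 × 100.0 = 112308 J
q4 (vaporize at 100 °C): 267.4 × 2257.0 = 603522 J
q5 (heat steam 100.0→124.2 °C): 267.4 × 1.98 × 24.2 = 12813 J
Total: 7006 + 89044 + 112308 + 603522 + 12813 = 824693 J = 825 kJ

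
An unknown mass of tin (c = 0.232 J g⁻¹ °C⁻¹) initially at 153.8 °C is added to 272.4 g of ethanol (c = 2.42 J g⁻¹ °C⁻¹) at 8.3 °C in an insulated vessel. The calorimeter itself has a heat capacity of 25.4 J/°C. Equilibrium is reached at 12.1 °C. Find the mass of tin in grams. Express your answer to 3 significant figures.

m = 79.1 g

q_gained = (272.4 × 2.42 + 25.4) × (12.1 − 8.3) = 2602 J
q_lost = m × 0.232 × (153.8 − 12.1) = 32.8744 m
m = 2602 / 32.8744 = 79.1 g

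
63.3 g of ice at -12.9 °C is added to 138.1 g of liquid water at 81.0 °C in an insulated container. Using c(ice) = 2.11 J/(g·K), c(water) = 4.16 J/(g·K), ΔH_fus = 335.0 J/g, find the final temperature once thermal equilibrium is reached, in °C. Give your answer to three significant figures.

T_f = 28.2 °C

Heat to bring ice to 0 °C and melt it: q₁ = 63.3×2.11×12.9 + 63.3×335.0 = 22928 J
Heat the water can supply cooling to 0 °C: 138.1×4.16×81.0 = 46534.2 J > q₁, so all ice melts.
Energy balance: 138.1×4.16×(81.0 − T) = 22928 + 63.3×4.16×(T − 0)
574.496(81.0 − T) = 22928 + 263.328 T
46534.2 − 22928 = 837.824 T
T = 23606.2 / 837.824 = 28.18 °C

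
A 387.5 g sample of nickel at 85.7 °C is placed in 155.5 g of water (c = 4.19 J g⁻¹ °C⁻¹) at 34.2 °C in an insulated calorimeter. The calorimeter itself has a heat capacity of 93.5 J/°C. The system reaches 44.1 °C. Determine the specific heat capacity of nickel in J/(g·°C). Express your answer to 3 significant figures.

c = 0.458 J/(g·°C)

q_gained = (155.5 × 4.19 + 93.5) × (44.1 − 34.2) = 7376 J
q_lost = 387.5 × c × (85.7 − 44.1) = 16120 c
Set equal: c = 7376 / 16120 = 0.458 J/(g·°C)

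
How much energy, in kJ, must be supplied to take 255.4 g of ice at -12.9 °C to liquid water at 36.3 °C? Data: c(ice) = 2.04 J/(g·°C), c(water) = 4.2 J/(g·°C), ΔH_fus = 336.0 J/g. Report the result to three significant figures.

q = 131 kJ

q1 (heat ice -12.9→0.0 °C): 255.4 × 2.04 × 12.9 = 6721 J
q2 (melt at 0 °C): 255.4 × 336.0 = 85814 J
q3 (heat water 0.0→36.3 °C): 255.4 × 4.2 × 36.3 = 38938 J
Total: 6721 + 85814 + 38938 = 131473 J = 131 kJ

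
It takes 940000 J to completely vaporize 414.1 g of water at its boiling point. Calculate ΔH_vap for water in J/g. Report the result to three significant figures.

ΔH_vap = 2270 J/g

ΔH_vap = q / m = 940000 / 414.1 = 2270 J/g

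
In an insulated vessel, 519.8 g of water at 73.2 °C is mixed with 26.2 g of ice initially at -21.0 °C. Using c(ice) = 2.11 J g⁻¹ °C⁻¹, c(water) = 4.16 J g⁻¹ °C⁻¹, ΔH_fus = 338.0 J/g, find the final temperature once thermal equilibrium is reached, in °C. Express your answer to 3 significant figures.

T_f = 65.3 °C

Heat to bring ice to 0 °C and melt it: q₁ = 26.2×2.11×21.0 + 26.2×338.0 = 10017 J
Heat the water can supply cooling to 0 °C: 519.8×4.16×73.2 = 158285 J > q₁, so all ice melts.
Energy balance: 519.8×4.16×(73.2 − T) = 10017 + 26.2×4.16×(T − 0)
2162.368(73.2 − T) = 10017 + 108.992 T
158285 − 10017 = 2271.360 T
T = 148268 / 2271.360 = 65.28 °C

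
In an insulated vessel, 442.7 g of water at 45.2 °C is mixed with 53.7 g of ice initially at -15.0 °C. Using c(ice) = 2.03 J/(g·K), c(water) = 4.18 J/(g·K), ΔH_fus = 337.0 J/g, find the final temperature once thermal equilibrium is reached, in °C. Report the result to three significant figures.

Heat to bring ice to 0 °C and melt it: q₁ = 53.7×2.03×15.0 + 53.7×337.0 = 19732 J
Heat the water can supply cooling to 0 °C: 442.7×4.18×45.2 = 83642.0 J > q₁, so all ice melts.
Energy balance: 442.7×4.18×(45.2 − T) = 19732 + 53.7×4.18×(T − 0)
1850.486(45.2 − T) = 19732 + 224.466 T
83642.0 − 19732 = 2074.952 T
T = 63910.0 / 2074.952 = 30.80 °C

T_f = 30.8 °C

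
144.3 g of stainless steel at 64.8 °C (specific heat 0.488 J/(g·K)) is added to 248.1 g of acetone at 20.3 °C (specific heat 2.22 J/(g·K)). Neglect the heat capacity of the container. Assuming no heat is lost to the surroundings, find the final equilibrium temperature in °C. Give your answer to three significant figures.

T_f = 25.3 °C

Heat lost by stainless steel = heat gained by acetone.
(144.3)(0.488)(64.8 − T) = (248.1)(2.22)(T − 20.3)
70.4184 (64.8 − T) = 550.782 (T − 20.3)
4563.1 − 70.4184 T = 550.782 T − 11181
15744.1 = 621.2004 T
T = 25.34 °C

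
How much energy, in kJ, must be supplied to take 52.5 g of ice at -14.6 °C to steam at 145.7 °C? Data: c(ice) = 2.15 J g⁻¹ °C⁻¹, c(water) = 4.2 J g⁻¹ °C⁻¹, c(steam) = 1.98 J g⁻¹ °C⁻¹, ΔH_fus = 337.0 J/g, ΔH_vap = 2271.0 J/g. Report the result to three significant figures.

q = 165 kJ

q1 (heat ice -14.6→0.0 °C): 52.5 × 2.15 × 14.6 = 1648 J
q2 (melt at 0 °C): 52.5 × 337.0 = 17693 J
q3 (heat water 0.0→100.0 °C): 52.5 × 4.2 × 100.0 = 22050 J
q4 (vaporize at 100 °C): 52.5 × 2271.0 = 119228 J
q5 (heat steam 100.0→145.7 °C): 52.5 × 1.98 × 45.7 = 4751 J
Total: 1648 + 17693 + 22050 + 119228 + 4751 = 165370 J = 165 kJ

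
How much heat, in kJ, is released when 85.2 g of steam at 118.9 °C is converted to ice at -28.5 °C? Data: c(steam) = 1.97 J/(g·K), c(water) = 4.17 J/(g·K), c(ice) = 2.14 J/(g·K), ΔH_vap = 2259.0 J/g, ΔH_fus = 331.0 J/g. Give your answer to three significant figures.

q1 (cool steam 118.9→100 °C): 85.2 × 1.97 × 18.9 = 3172 J
q2 (condense at 100 °C): 85.2 × 2259.0 = 192467 J
q3 (cool water 100→0 °C): 85.2 × 4.17 × 100.0 = 35528 J
q4 (freeze at 0 °C): 85.2 × 331.0 = 28201 J
q5 (cool ice 0→-28.5 °C): 85.2 × 2.14 × 28.5 = 5196 J
Total: 3172 + 192467 + 35528 + 28201 + 5196 = 264564 J = 265 kJ

q = 265 kJ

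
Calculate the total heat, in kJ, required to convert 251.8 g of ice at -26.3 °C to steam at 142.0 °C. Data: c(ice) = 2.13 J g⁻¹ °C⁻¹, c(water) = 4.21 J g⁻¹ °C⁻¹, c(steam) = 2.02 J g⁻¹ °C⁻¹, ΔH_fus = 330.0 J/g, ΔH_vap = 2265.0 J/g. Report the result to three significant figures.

q = 795 kJ

q1 (heat ice -26.3→0.0 °C): 251.8 × 2.13 × 26.3 = 14106 J
q2 (melt at 0 °C): 251.8 × 330.0 = 83094 J
q3 (heat water 0.0→100.0 °C): 251.8 × 4.21 × 100.0 = 106008 J
q4 (vaporize at 100 °C): 251.8 × 2265.0 = 570327 J
q5 (heat steam 100.0→142.0 °C): 251.8 × 2.02 × 42.0 = 21363 J
Total: 14106 + 83094 + 106008 + 570327 + 21363 = 794898 J = 795 kJ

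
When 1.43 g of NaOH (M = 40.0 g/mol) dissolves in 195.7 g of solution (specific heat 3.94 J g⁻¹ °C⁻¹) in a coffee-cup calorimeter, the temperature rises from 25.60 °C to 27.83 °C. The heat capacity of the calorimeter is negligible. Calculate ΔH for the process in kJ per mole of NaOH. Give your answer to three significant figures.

ΔH = -48.1 kJ/mol

|ΔT| = |27.83 − 25.60| = 2.23 °C
|q_surr| = (195.7 × 3.94) × 2.23 = 771.058 × 2.23 = 1719 J
n(NaOH) = 1.43 / 40.0 = 0.03575 mol
Temperature rose, so q_rxn = −|q_surr| = -1.719 kJ
ΔH = q_rxn / n = -48.08 kJ/mol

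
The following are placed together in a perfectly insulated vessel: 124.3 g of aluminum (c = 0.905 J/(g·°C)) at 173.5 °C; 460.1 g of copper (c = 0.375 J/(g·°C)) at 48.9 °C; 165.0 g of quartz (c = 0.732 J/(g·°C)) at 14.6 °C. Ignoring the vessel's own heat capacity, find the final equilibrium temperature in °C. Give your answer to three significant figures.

T_f = 73.2 °C

Σ mᵢcᵢ(T − Tᵢ) = 0  ⇒  T = Σ mᵢcᵢTᵢ / Σ mᵢcᵢ
Σ mᵢcᵢ = 124.3×0.905 + 460.1×0.375 + 165.0×0.732 = 405.8090
Σ mᵢcᵢTᵢ = 112.4915×173.5 + 172.5375×48.9 + 120.78×14.6 = 29718
T = 29718 / 405.8090 = 73.23 °C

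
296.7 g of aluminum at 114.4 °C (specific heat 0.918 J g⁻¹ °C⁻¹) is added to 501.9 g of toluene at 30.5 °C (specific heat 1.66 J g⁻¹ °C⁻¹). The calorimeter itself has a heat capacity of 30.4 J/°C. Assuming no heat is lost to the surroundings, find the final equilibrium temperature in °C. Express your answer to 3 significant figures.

Heat lost by aluminum = heat gained by toluene + calorimeter.
(296.7)(0.918)(114.4 − T) = [(501.9)(1.66) + 30.4](T − 30.5)
272.3706 (114.4 − T) = 863.554 (T − 30.5)
31159 − 272.3706 T = 863.554 T − 26338
57497 = 1135.9246 T
T = 50.62 °C

T_f = 50.6 °C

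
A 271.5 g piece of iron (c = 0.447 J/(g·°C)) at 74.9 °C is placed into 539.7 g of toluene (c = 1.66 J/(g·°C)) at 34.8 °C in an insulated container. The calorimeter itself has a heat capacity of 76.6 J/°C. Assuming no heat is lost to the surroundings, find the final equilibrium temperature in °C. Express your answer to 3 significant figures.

T_f = 39.2 °C

Heat lost by iron = heat gained by toluene + calorimeter.
(271.5)(0.447)(74.9 − T) = [(539.7)(1.66) + 76.6](T − 34.8)
121.3605 (74.9 − T) = 972.502 (T − 34.8)
9089.9 − 121.3605 T = 972.502 T − 33843
42932.9 = 1093.8625 T
T = 39.249 °C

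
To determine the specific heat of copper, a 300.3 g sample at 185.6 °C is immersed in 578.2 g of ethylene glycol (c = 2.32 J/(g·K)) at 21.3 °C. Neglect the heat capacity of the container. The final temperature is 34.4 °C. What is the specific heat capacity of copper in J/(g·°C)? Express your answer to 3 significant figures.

q_gained = (578.2 × 2.32) × (34.4 − 21.3) = 17570 J
q_lost = 300.3 × c × (185.6 − 34.4) = 45405.36 c
Set equal: c = 17570 / 45405.36 = 0.387 J/(g·°C)

c = 0.387 J/(g·°C)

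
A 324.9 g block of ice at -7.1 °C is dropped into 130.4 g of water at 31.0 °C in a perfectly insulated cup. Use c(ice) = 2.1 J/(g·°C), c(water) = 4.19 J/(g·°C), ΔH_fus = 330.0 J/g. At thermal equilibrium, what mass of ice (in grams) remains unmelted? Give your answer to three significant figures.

Heat to warm all ice to 0 °C: 324.9×2.1×7.1 = 4844.3 J
Heat released by water cooling to 0 °C: 130.4×4.19×31.0 = 16938 J
16938 J < 4844.3 + 324.9×330.0 = 112061.3 J, so not all ice melts; final T = 0 °C.
Heat left for melting: 16938 − 4844.3 = 12093.7 J
Mass melted = 12093.7 / 330.0 = 36.65 g
Ice remaining = 324.9 − 36.65 = 288.25 g

m_ice remaining = 288 g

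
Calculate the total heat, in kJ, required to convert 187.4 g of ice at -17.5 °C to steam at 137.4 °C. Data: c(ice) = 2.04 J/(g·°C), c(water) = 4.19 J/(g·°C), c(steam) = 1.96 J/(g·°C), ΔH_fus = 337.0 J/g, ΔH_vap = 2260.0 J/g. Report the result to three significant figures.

q1 (heat ice -17.5→0.0 °C): 187.4 × 2.04 × 17.5 = 6690 J
q2 (melt at 0 °C): 187.4 × 337.0 = 63154 J
q3 (heat water 0.0→100.0 °C): 187.4 × 4.19 × 100.0 = 78521 J
q4 (vaporize at 100 °C): 187.4 × 2260.0 = 423524 J
q5 (heat steam 100.0→137.4 °C): 187.4 × 1.96 × 37.4 = 13737 J
Total: 6690 + 63154 + 78521 + 423524 + 13737 = 585626 J = 586 kJ

q = 586 kJ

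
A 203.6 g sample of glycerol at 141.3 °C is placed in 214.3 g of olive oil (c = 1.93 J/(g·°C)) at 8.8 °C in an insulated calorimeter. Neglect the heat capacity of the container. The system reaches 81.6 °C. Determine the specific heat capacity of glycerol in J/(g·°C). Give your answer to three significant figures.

q_gained = (214.3 × 1.93) × (81.6 − 8.8) = 30110 J
q_lost = 203.6 × c × (141.3 − 81.6) = 12154.92 c
Set equal: c = 30110 / 12154.92 = 2.48 J/(g·°C)

c = 2.48 J/(g·°C)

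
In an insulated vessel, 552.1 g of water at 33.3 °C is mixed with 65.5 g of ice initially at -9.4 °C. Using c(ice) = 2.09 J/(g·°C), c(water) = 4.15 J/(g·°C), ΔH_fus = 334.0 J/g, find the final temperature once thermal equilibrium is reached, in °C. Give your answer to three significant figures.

Heat to bring ice to 0 °C and melt it: q₁ = 65.5×2.09×9.4 + 65.5×334.0 = 23164 J
Heat the water can supply cooling to 0 °C: 552.1×4.15×33.3 = 76297.5 J > q₁, so all ice melts.
Energy balance: 552.1×4.15×(33.3 − T) = 23164 + 65.5×4.15×(T − 0)
2291.215(33.3 − T) = 23164 + 271.825 T
76297.5 − 23164 = 2563.040 T
T = 53133.5 / 2563.040 = 20.73 °C

T_f = 20.7 °C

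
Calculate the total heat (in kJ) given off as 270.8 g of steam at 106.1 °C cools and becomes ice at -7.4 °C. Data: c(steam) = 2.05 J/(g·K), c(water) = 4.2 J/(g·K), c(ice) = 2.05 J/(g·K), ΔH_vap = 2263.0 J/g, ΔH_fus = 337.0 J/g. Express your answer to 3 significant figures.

q1 (cool steam 106.1→100 °C): 270.8 × 2.05 × 6.1 = 3386 J
q2 (condense at 100 °C): 270.8 × 2263.0 = 612820 J
q3 (cool water 100→0 °C): 270.8 × 4.2 × 100.0 = 113736 J
q4 (freeze at 0 °C): 270.8 × 337.0 = 91260 J
q5 (cool ice 0→-7.4 °C): 270.8 × 2.05 × 7.4 = 4108 J
Total: 3386 + 612820 + 113736 + 91260 + 4108 = 825310 J = 825 kJ

q = 825 kJ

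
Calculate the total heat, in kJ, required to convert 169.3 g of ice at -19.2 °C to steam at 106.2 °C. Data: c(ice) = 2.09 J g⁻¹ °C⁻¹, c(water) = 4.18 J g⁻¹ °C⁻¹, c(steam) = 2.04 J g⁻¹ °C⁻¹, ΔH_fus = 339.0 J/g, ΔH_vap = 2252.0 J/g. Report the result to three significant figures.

q1 (heat ice -19.2→0.0 °C): 169.3 × 2.09 × 19.2 = 6794 J
q2 (melt at 0 °C): 169.3 × 339.0 = 57393 J
q3 (heat water 0.0→100.0 °C): 169.3 × 4.18 × 100.0 = 70767 J
q4 (vaporize at 100 °C): 169.3 × 2252.0 = 381264 J
q5 (heat steam 100.0→106.2 °C): 169.3 × 2.04 × 6.2 = 2141 J
Total: 6794 + 57393 + 70767 + 381264 + 2141 = 518359 J = 518 kJ

q = 518 kJ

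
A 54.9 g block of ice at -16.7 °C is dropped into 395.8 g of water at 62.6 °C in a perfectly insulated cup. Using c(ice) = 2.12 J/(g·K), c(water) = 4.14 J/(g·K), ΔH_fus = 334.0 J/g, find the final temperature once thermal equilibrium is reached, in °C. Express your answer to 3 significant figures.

T_f = 44.1 °C

Heat to bring ice to 0 °C and melt it: q₁ = 54.9×2.12×16.7 + 54.9×334.0 = 20280 J
Heat the water can supply cooling to 0 °C: 395.8×4.14×62.6 = 102577 J > q₁, so all ice melts.
Energy balance: 395.8×4.14×(62.6 − T) = 20280 + 54.9×4.14×(T − 0)
1638.612(62.6 − T) = 20280 + 227.286 T
102577 − 20280 = 1865.898 T
T = 82297 / 1865.898 = 44.11 °C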